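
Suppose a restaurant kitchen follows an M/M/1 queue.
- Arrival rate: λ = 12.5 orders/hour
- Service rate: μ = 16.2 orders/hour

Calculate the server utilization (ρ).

Server utilization: ρ = λ/μ
ρ = 12.5/16.2 = 0.7716
The server is busy 77.16% of the time.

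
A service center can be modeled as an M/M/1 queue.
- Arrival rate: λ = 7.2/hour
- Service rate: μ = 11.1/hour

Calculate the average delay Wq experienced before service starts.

First, compute utilization: ρ = λ/μ = 7.2/11.1 = 0.6486
For M/M/1: Wq = λ/(μ(μ-λ))
Wq = 7.2/(11.1 × (11.1-7.2))
Wq = 7.2/(11.1 × 3.90)
Wq = 0.1663 hours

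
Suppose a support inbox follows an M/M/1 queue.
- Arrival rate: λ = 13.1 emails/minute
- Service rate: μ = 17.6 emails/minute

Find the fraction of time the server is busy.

Server utilization: ρ = λ/μ
ρ = 13.1/17.6 = 0.7443
The server is busy 74.43% of the time.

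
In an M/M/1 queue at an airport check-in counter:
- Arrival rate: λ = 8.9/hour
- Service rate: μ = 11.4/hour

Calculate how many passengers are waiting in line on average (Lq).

ρ = λ/μ = 8.9/11.4 = 0.7807
For M/M/1: Lq = λ²/(μ(μ-λ))
Lq = 79.21/(11.4 × 2.50)
Lq = 2.7793 passengers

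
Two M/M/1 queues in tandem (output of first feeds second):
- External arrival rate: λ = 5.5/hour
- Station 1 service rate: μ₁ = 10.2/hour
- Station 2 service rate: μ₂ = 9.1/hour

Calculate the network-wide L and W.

By Jackson's theorem, each station behaves as independent M/M/1.
Station 1: ρ₁ = 5.5/10.2 = 0.5392, L₁ = ρ₁/(1-ρ₁) = λ/(μ₁-λ) = 5.5/4.70 = 1.1702
Station 2: ρ₂ = 5.5/9.1 = 0.6044, L₂ = ρ₂/(1-ρ₂) = λ/(μ₂-λ) = 5.5/3.60 = 1.5278
Total: L = L₁ + L₂ = 1.1702 + 1.5278 = 2.6980
W = L/λ = 2.6980/5.5 = 0.4905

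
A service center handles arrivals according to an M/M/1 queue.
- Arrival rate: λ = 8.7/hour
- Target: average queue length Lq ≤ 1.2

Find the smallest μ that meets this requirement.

For M/M/1: Lq = λ²/(μ(μ-λ))
Need Lq ≤ 1.2, i.e. μ(μ-λ) ≥ λ²/1.2
μ² - 8.7μ - 75.69/1.2 ≥ 0  →  μ² - 8.7μ - 63.0750 ≥ 0
Quadratic formula (positive root): μ = [λ + √(λ² + 4×63.0750)]/2
Discriminant: 75.69 + 4×63.0750 = 327.9900, √327.9900 = 18.1105
μ ≥ (8.7 + 18.1105)/2 = 13.4052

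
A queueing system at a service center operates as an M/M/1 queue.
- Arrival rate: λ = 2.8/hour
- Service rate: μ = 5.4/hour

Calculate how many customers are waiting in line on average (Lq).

ρ = λ/μ = 2.8/5.4 = 0.5185
For M/M/1: Lq = λ²/(μ(μ-λ))
Lq = 7.84/(5.4 × 2.60)
Lq = 0.5584 customers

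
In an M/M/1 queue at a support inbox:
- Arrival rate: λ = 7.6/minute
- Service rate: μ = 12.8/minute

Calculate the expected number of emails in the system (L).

ρ = λ/μ = 7.6/12.8 = 0.5937
For M/M/1: L = λ/(μ-λ)
L = 7.6/(12.8-7.6) = 7.6/5.20
L = 1.4615 emails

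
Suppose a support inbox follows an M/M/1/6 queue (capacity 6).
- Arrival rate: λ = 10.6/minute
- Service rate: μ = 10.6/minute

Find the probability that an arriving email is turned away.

ρ = λ/μ = 10.6/10.6 = 1 exactly.
With ρ = 1 the usual (1-ρ)/(1-ρ^(K+1)) form is 0/0; instead every state 0..K is equally likely.
P₀ = 1/(K+1) = 1/7 = 0.1429
P_K = P₀×ρ^K = P₀ = 0.1429
Blocking probability = 14.29%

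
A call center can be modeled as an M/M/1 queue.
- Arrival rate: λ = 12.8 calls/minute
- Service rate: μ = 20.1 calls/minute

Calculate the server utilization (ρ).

Server utilization: ρ = λ/μ
ρ = 12.8/20.1 = 0.6368
The server is busy 63.68% of the time.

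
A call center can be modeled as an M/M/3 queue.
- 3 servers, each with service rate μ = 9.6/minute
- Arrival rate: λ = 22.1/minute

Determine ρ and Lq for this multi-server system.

Traffic intensity: ρ = λ/(cμ) = 22.1/(3×9.6) = 0.7674
Since ρ = 0.7674 < 1, system is stable.
Offered load a = λ/μ = cρ = 22.1/9.6 = 2.3021
P₀ = [ Σₙ₌₀^2 aⁿ/n! + a^3/(3!(1-ρ)) ]⁻¹
Σ = a^0/0! + a^1/1! + a^2/2! = 1.0000 + 2.3021 + 2.6498 = 5.9519
a^3/(3!(1-ρ)) = 12.2001/(6 × 0.232639) = 8.7404
P₀ = 1/(5.9519 + 8.7404) = 0.06806
Lq = P₀·a^3·ρ / (3!(1-ρ)²) = 0.06806 × 12.2001 × 0.7674 / (6 × 0.05412) = 1.9623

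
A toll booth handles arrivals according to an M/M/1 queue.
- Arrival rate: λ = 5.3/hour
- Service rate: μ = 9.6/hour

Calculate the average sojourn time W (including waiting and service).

First, compute utilization: ρ = λ/μ = 5.3/9.6 = 0.5521
For M/M/1: W = 1/(μ-λ)
W = 1/(9.6-5.3) = 1/4.30
W = 0.2326 hours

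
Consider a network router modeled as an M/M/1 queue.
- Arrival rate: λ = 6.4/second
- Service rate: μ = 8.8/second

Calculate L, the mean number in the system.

ρ = λ/μ = 6.4/8.8 = 0.7273
For M/M/1: L = λ/(μ-λ)
L = 6.4/(8.8-6.4) = 6.4/2.40
L = 2.6667 packets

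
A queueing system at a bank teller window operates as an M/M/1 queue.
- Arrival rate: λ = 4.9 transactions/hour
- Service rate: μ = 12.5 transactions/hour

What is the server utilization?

Server utilization: ρ = λ/μ
ρ = 4.9/12.5 = 0.3920
The server is busy 39.20% of the time.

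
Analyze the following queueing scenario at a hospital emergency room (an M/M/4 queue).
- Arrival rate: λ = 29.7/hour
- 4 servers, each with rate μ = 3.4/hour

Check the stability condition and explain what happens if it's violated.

Stability requires ρ = λ/(cμ) < 1
ρ = 29.7/(4 × 3.4) = 29.7/13.60 = 2.1838
Since 2.1838 ≥ 1, the system is UNSTABLE.
Need c > λ/μ = 29.7/3.4 = 8.74.
Minimum servers needed: c = 9.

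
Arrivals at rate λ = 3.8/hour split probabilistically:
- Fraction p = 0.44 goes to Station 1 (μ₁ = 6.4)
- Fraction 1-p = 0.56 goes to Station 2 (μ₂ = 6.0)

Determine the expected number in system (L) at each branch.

Effective rates: λ₁ = 3.8×0.44 = 1.672, λ₂ = 3.8×0.56 = 2.128
Station 1: ρ₁ = 1.672/6.4 = 0.26125, L₁ = ρ₁/(1-ρ₁) = 0.26125/(1-0.26125) = 0.3536
Station 2: ρ₂ = 2.128/6.0 = 0.35467, L₂ = ρ₂/(1-ρ₂) = 0.35467/(1-0.35467) = 0.5496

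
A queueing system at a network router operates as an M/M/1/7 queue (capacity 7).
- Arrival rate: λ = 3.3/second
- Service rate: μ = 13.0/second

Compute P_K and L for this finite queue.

ρ = λ/μ = 3.3/13.0 = 0.25385
P₀ = (1-ρ)/(1-ρ^(K+1)) = (1-0.25385)/(1-0.25385^8) = 0.74615/0.99998 = 0.7462
P_K = P₀×ρ^K = 0.74616 × 0.25385^7 = 0.74616 × 0.000067927 = 0.00005068
Blocking probability P_7 = 0.00005068 (0.005068%)
L = ρ[1 - (K+1)ρ^K + Kρ^(K+1)] / [(1-ρ)(1-ρ^(K+1))]
L = 0.25385 × (1 - 8×0.00006793 + 7×0.00001724) / ((1 - 0.25385) × (1 - 0.00001724)) = 0.3401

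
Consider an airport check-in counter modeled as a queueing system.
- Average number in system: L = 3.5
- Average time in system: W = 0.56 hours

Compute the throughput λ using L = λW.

Little's Law: L = λW, so λ = L/W
λ = 3.5/0.56 = 6.2500 passengers/hour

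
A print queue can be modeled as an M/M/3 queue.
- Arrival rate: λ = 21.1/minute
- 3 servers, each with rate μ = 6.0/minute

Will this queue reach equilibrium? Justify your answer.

Stability requires ρ = λ/(cμ) < 1
ρ = 21.1/(3 × 6.0) = 21.1/18.00 = 1.1722
Since 1.1722 ≥ 1, the system is UNSTABLE.
Need c > λ/μ = 21.1/6.0 = 3.52.
Minimum servers needed: c = 4.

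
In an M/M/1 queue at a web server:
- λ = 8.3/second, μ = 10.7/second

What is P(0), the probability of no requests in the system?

ρ = λ/μ = 8.3/10.7 = 0.7757
P(0) = 1 - ρ = 1 - 0.7757 = 0.2243
The server is idle 22.43% of the time.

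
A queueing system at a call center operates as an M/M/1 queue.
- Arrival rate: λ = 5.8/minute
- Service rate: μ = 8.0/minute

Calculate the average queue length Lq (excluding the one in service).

ρ = λ/μ = 5.8/8.0 = 0.7250
For M/M/1: Lq = λ²/(μ(μ-λ))
Lq = 33.64/(8.0 × 2.20)
Lq = 1.9114 calls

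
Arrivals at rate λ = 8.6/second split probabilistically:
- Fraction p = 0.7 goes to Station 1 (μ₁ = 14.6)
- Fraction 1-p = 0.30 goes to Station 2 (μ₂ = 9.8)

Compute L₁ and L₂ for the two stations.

Effective rates: λ₁ = 8.6×0.7 = 6.02, λ₂ = 8.6×0.30 = 2.58
Station 1: ρ₁ = 6.02/14.6 = 0.41233, L₁ = ρ₁/(1-ρ₁) = 0.41233/(1-0.41233) = 0.7016
Station 2: ρ₂ = 2.58/9.8 = 0.26327, L₂ = ρ₂/(1-ρ₂) = 0.26327/(1-0.26327) = 0.3573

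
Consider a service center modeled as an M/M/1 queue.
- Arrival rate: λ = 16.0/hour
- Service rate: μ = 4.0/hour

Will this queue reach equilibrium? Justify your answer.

Stability requires ρ = λ/(cμ) < 1
ρ = 16.0/(1 × 4.0) = 16.0/4.00 = 4.0000
Since 4.0000 ≥ 1, the system is UNSTABLE.
Queue grows without bound. Need μ > λ = 16.0.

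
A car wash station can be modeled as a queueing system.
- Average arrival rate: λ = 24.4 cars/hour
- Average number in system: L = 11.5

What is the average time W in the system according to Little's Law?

Little's Law: L = λW, so W = L/λ
W = 11.5/24.4 = 0.4713 hours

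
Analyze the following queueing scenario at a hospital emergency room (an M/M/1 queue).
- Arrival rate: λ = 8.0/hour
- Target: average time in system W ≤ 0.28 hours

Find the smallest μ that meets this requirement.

For M/M/1: W = 1/(μ-λ)
Need W ≤ 0.28, so 1/(μ-λ) ≤ 0.28
μ - λ ≥ 1/0.28 = 3.5714
μ ≥ 8.0 + 3.5714 = 11.5714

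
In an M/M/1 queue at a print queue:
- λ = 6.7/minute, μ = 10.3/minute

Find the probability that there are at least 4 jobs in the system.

ρ = λ/μ = 6.7/10.3 = 0.65049
P(N ≥ n) = ρⁿ
P(N ≥ 4) = 0.65049^4
P(N ≥ 4) = 0.1790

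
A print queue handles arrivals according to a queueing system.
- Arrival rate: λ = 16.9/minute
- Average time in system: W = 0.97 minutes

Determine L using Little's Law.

Little's Law: L = λW
L = 16.9 × 0.97 = 16.3930 jobs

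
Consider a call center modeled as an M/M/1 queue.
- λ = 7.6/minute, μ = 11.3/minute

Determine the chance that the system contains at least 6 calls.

ρ = λ/μ = 7.6/11.3 = 0.67257
P(N ≥ n) = ρⁿ
P(N ≥ 6) = 0.67257^6
P(N ≥ 6) = 0.09256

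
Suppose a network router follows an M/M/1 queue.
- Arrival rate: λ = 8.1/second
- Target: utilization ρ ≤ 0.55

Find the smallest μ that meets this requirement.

ρ = λ/μ, so μ = λ/ρ
μ ≥ 8.1/0.55 = 14.7273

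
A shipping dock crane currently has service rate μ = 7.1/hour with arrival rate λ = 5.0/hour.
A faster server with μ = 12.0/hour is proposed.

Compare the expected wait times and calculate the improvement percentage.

System 1: ρ₁ = 5.0/7.1 = 0.7042, W₁ = 1/(7.1-5.0) = 0.47619
System 2: ρ₂ = 5.0/12.0 = 0.4167, W₂ = 1/(12.0-5.0) = 0.14286
Improvement: (W₁-W₂)/W₁ = (0.47619-0.14286)/0.47619 = 70.00%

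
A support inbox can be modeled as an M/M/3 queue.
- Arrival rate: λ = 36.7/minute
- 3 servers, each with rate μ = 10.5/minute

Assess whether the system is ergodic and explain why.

Stability requires ρ = λ/(cμ) < 1
ρ = 36.7/(3 × 10.5) = 36.7/31.50 = 1.1651
Since 1.1651 ≥ 1, the system is UNSTABLE.
Need c > λ/μ = 36.7/10.5 = 3.50.
Minimum servers needed: c = 4.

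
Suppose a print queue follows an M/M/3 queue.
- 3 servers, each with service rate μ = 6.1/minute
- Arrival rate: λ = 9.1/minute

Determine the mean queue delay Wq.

Traffic intensity: ρ = λ/(cμ) = 9.1/(3×6.1) = 0.4973
Since ρ = 0.4973 < 1, system is stable.
Offered load a = λ/μ = cρ = 9.1/6.1 = 1.4918
P₀ = [ Σₙ₌₀^2 aⁿ/n! + a^3/(3!(1-ρ)) ]⁻¹
Σ = a^0/0! + a^1/1! + a^2/2! = 1.0000 + 1.4918 + 1.1127 = 3.6045
a^3/(3!(1-ρ)) = 3.31997/(6 × 0.502732) = 1.1006
P₀ = 1/(3.6045 + 1.1006) = 0.2125
Lq = P₀·a^3·ρ / (3!(1-ρ)²) = 0.2125 × 3.3200 × 0.4973 / (6 × 0.2527) = 0.2314
Wq = Lq/λ = 0.2314/9.1 = 0.02543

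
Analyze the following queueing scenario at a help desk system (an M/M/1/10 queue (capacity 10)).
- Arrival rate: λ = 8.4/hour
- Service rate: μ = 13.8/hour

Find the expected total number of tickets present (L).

ρ = λ/μ = 8.4/13.8 = 0.6087
P₀ = (1-ρ)/(1-ρ^(K+1)) = (1-0.6087)/(1-0.6087^11) = 0.3913/0.9957 = 0.3930
P_K = P₀×ρ^K = 0.3930 × 0.6087^10 = 0.3930 × 0.006983 = 0.002744
L = ρ[1 - (K+1)ρ^K + Kρ^(K+1)] / [(1-ρ)(1-ρ^(K+1))]
L = 0.6087 × (1 - 11×0.006983 + 10×0.004250) / ((1 - 0.6087) × (1 - 0.004250)) = 1.5086 tickets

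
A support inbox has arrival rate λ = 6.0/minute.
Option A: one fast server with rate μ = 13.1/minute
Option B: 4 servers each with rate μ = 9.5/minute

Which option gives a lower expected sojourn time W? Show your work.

Option A: single server μ = 13.1 (M/M/1)
  ρ_A = 6.0/13.1 = 0.4580
  W_A = 1/(μ-λ) = 1/(13.1-6.0) = 1/7.10 = 0.1408

Option B: 4 servers μ = 9.5 (M/M/4)
  ρ_B = λ/(cμ) = 6.0/(4×9.5) = 0.1579
  Offered load a = λ/μ = cρ = 6.0/9.5 = 0.6316
  P₀ = [ Σₙ₌₀^3 aⁿ/n! + a^4/(4!(1-ρ)) ]⁻¹
  Σ = a^0/0! + a^1/1! + a^2/2! + a^3/3! = 1.0000 + 0.6316 + 0.1994 + 0.04199 = 1.8730
  a^4/(4!(1-ρ)) = 0.15911/(24 × 0.84211) = 0.007873
  P₀ = 1/(1.8730 + 0.007873) = 0.5317
  Lq = P₀·a^4·ρ / (4!(1-ρ)²) = 0.53166 × 0.15911 × 0.15789 / (24 × 0.70914) = 0.0007848
  Wq_B = Lq/λ = 0.0007848/6.0 = 0.0001308
  W_B = Wq_B + 1/μ = 0.0001308 + 0.1053 = 0.1054

Since W_B = 0.1054 < W_A = 0.1408, Option B (multiple servers) has the shorter time in system.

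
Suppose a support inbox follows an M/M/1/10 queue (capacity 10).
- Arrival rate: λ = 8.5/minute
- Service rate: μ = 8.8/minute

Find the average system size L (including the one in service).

ρ = λ/μ = 8.5/8.8 = 0.96591
P₀ = (1-ρ)/(1-ρ^(K+1)) = (1-0.96591)/(1-0.96591^11) = 0.03409/0.3172 = 0.1075
P_K = P₀×ρ^K = 0.10748 × 0.96591^10 = 0.10748 × 0.70691 = 0.07598
L = ρ[1 - (K+1)ρ^K + Kρ^(K+1)] / [(1-ρ)(1-ρ^(K+1))]
L = 0.96591 × (1 - 11×0.7069141 + 10×0.6828154) / ((1 - 0.96591) × (1 - 0.6828154)) = 4.6540 emails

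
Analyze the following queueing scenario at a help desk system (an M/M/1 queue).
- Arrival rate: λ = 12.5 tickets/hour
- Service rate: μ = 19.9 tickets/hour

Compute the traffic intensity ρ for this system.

Server utilization: ρ = λ/μ
ρ = 12.5/19.9 = 0.6281
The server is busy 62.81% of the time.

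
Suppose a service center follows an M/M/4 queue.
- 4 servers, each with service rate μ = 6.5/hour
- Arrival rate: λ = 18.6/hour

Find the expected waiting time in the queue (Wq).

Traffic intensity: ρ = λ/(cμ) = 18.6/(4×6.5) = 0.7154
Since ρ = 0.7154 < 1, system is stable.
Offered load a = λ/μ = cρ = 18.6/6.5 = 2.8615
P₀ = [ Σₙ₌₀^3 aⁿ/n! + a^4/(4!(1-ρ)) ]⁻¹
Σ = a^0/0! + a^1/1! + a^2/2! + a^3/3! = 1.00000 + 2.86154 + 4.09420 + 3.90524 = 11.8610
a^4/(4!(1-ρ)) = 67.0499/(24 × 0.284615) = 9.8159
P₀ = 1/(11.8610 + 9.8159) = 0.04613
Lq = P₀·a^4·ρ / (4!(1-ρ)²) = 0.046132 × 67.0499 × 0.71538 / (24 × 0.081006) = 1.1382
Wq = Lq/λ = 1.1382/18.6 = 0.06119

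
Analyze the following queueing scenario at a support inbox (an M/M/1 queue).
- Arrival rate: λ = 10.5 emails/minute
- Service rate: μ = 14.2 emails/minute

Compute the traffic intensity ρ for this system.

Server utilization: ρ = λ/μ
ρ = 10.5/14.2 = 0.7394
The server is busy 73.94% of the time.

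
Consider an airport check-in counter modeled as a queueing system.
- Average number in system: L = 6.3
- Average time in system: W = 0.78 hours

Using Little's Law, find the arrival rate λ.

Little's Law: L = λW, so λ = L/W
λ = 6.3/0.78 = 8.0769 passengers/hour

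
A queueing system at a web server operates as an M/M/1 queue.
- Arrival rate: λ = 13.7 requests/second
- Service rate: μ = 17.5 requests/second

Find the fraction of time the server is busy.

Server utilization: ρ = λ/μ
ρ = 13.7/17.5 = 0.7829
The server is busy 78.29% of the time.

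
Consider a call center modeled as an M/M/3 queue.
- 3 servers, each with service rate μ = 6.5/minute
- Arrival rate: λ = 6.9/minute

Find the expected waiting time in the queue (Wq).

Traffic intensity: ρ = λ/(cμ) = 6.9/(3×6.5) = 0.3538
Since ρ = 0.3538 < 1, system is stable.
Offered load a = λ/μ = cρ = 6.9/6.5 = 1.0615
P₀ = [ Σₙ₌₀^2 aⁿ/n! + a^3/(3!(1-ρ)) ]⁻¹
Σ = a^0/0! + a^1/1! + a^2/2! = 1.00000 + 1.06154 + 0.563432 = 2.6250
a^3/(3!(1-ρ)) = 1.1962/(6 × 0.6462) = 0.3085
P₀ = 1/(2.6250 + 0.3085) = 0.3409
Lq = P₀·a^3·ρ / (3!(1-ρ)²) = 0.34089 × 1.1962 × 0.35385 / (6 × 0.41751) = 0.05760
Wq = Lq/λ = 0.05760/6.9 = 0.008348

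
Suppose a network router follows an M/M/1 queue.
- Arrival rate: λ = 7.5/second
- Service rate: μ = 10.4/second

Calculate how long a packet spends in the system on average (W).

First, compute utilization: ρ = λ/μ = 7.5/10.4 = 0.7212
For M/M/1: W = 1/(μ-λ)
W = 1/(10.4-7.5) = 1/2.90
W = 0.3448 seconds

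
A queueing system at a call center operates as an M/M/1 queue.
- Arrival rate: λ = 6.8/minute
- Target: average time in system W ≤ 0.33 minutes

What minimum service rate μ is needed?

For M/M/1: W = 1/(μ-λ)
Need W ≤ 0.33, so 1/(μ-λ) ≤ 0.33
μ - λ ≥ 1/0.33 = 3.0303
μ ≥ 6.8 + 3.0303 = 9.8303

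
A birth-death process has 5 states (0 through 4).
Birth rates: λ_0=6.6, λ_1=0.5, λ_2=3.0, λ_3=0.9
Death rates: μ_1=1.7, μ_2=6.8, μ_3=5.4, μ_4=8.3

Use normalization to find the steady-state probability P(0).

Ratios P(n)/P(0) = (λ₀···λₙ₋₁)/(μ₁···μₙ):
P(1)/P(0) = (6.6)/(1.7) = 3.88235
P(2)/P(0) = (6.6×0.5)/(1.7×6.8) = 0.285467
P(3)/P(0) = (6.6×0.5×3.0)/(1.7×6.8×5.4) = 0.158593
P(4)/P(0) = (6.6×0.5×3.0×0.9)/(1.7×6.8×5.4×8.3) = 0.0171968

Normalization: ∑ P(n) = 1
P(0) × (1.00000 + 3.88235 + 0.285467 + 0.158593 + 0.0171968) = 1
P(0) × 5.3436 = 1
P(0) = 1/5.3436 = 0.1871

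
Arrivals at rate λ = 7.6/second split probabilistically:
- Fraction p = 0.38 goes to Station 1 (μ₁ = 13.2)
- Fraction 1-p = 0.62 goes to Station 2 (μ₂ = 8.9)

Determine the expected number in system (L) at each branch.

Effective rates: λ₁ = 7.6×0.38 = 2.888, λ₂ = 7.6×0.62 = 4.712
Station 1: ρ₁ = 2.888/13.2 = 0.2188, L₁ = ρ₁/(1-ρ₁) = 0.2188/(1-0.2188) = 0.2801
Station 2: ρ₂ = 4.712/8.9 = 0.52944, L₂ = ρ₂/(1-ρ₂) = 0.52944/(1-0.52944) = 1.1251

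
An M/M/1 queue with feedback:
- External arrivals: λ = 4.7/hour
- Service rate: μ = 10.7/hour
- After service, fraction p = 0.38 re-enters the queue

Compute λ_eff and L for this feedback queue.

Effective arrival rate: λ_eff = λ/(1-p) = 4.7/(1-0.38) = 4.7/0.62 = 7.5806
ρ = λ_eff/μ = 7.5806/10.7 = 0.70847
L = ρ/(1-ρ) = 0.70847/(1-0.70847) = 2.4302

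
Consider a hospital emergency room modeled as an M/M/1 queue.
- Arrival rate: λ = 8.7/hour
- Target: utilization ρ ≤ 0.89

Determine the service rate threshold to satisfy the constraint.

ρ = λ/μ, so μ = λ/ρ
μ ≥ 8.7/0.89 = 9.7753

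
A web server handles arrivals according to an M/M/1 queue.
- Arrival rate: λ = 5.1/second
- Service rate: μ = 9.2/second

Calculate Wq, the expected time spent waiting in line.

First, compute utilization: ρ = λ/μ = 5.1/9.2 = 0.5543
For M/M/1: Wq = λ/(μ(μ-λ))
Wq = 5.1/(9.2 × (9.2-5.1))
Wq = 5.1/(9.2 × 4.10)
Wq = 0.1352 seconds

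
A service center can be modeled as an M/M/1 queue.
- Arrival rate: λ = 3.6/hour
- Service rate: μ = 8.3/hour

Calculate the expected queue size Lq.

ρ = λ/μ = 3.6/8.3 = 0.4337
For M/M/1: Lq = λ²/(μ(μ-λ))
Lq = 12.96/(8.3 × 4.70)
Lq = 0.3322 customers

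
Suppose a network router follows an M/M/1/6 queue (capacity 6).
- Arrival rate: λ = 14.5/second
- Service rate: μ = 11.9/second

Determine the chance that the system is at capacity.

ρ = λ/μ = 14.5/11.9 = 1.21849
P₀ = (1-ρ)/(1-ρ^(K+1)) = (1-1.21849)/(1-1.21849^7) = -0.21849/-2.9880 = 0.07312
P_K = P₀×ρ^K = 0.07312 × 1.21849^6 = 0.07312 × 3.2729 = 0.2393
Blocking probability = 23.93%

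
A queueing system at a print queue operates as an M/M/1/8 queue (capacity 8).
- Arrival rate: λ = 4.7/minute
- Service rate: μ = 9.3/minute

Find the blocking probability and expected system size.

ρ = λ/μ = 4.7/9.3 = 0.505376
P₀ = (1-ρ)/(1-ρ^(K+1)) = (1-0.505376)/(1-0.505376^9) = 0.4946/0.9978 = 0.4957
P_K = P₀×ρ^K = 0.4957 × 0.505376^8 = 0.4957 × 0.004255 = 0.002109
Blocking probability P_8 = 0.002109 (0.21%)
L = ρ[1 - (K+1)ρ^K + Kρ^(K+1)] / [(1-ρ)(1-ρ^(K+1))]
L = 0.505376 × (1 - 9×0.004255 + 8×0.002150) / ((1 - 0.505376) × (1 - 0.002150)) = 1.0023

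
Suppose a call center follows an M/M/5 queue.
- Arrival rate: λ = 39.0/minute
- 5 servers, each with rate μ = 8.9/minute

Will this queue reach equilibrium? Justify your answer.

Stability requires ρ = λ/(cμ) < 1
ρ = 39.0/(5 × 8.9) = 39.0/44.50 = 0.8764
Since 0.8764 < 1, the system is STABLE.
The servers are busy 87.64% of the time.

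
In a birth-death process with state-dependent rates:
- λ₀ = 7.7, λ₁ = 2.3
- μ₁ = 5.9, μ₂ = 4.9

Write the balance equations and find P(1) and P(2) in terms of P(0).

Balance equations:
State 0: λ₀P₀ = μ₁P₁ → P₁ = (λ₀/μ₁)P₀ = (7.7/5.9)P₀ = 1.3051P₀
State 1: P₂ = (λ₀λ₁)/(μ₁μ₂)P₀ = (7.7×2.3)/(5.9×4.9)P₀ = 0.6126P₀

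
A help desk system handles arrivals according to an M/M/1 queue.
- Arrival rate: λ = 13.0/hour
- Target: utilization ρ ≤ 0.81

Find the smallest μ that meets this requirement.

ρ = λ/μ, so μ = λ/ρ
μ ≥ 13.0/0.81 = 16.0494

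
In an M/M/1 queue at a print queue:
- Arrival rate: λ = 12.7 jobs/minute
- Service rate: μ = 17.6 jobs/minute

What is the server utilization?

Server utilization: ρ = λ/μ
ρ = 12.7/17.6 = 0.7216
The server is busy 72.16% of the time.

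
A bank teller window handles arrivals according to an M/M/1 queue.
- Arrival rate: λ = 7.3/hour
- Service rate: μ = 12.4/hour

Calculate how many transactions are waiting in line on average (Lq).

ρ = λ/μ = 7.3/12.4 = 0.5887
For M/M/1: Lq = λ²/(μ(μ-λ))
Lq = 53.29/(12.4 × 5.10)
Lq = 0.8427 transactions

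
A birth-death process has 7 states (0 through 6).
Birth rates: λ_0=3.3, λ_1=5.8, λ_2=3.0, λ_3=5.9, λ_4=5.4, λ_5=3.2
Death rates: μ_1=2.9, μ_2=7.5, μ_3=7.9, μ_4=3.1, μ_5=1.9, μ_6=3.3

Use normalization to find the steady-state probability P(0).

Ratios P(n)/P(0) = (λ₀···λₙ₋₁)/(μ₁···μₙ):
P(1)/P(0) = (3.3)/(2.9) = 1.13793
P(2)/P(0) = (3.3×5.8)/(2.9×7.5) = 0.880000
P(3)/P(0) = (3.3×5.8×3.0)/(2.9×7.5×7.9) = 0.334177
P(4)/P(0) = (3.3×5.8×3.0×5.9)/(2.9×7.5×7.9×3.1) = 0.636015
P(5)/P(0) = (3.3×5.8×3.0×5.9×5.4)/(2.9×7.5×7.9×3.1×1.9) = 1.80762
P(6)/P(0) = (3.3×5.8×3.0×5.9×5.4×3.2)/(2.9×7.5×7.9×3.1×1.9×3.3) = 1.75284

Normalization: ∑ P(n) = 1
P(0) × (1.00000 + 1.13793 + 0.880000 + 0.334177 + 0.636015 + 1.80762 + 1.75284) = 1
P(0) × 7.5486 = 1
P(0) = 1/7.5486 = 0.1325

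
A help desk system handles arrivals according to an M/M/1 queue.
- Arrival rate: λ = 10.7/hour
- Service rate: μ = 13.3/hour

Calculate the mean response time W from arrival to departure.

First, compute utilization: ρ = λ/μ = 10.7/13.3 = 0.8045
For M/M/1: W = 1/(μ-λ)
W = 1/(13.3-10.7) = 1/2.60
W = 0.3846 hours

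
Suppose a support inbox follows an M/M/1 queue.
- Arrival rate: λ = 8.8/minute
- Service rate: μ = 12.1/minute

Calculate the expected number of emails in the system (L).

ρ = λ/μ = 8.8/12.1 = 0.7273
For M/M/1: L = λ/(μ-λ)
L = 8.8/(12.1-8.8) = 8.8/3.30
L = 2.6667 emails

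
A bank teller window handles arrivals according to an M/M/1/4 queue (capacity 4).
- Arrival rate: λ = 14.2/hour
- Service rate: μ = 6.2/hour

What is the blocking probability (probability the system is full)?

ρ = λ/μ = 14.2/6.2 = 2.29032
P₀ = (1-ρ)/(1-ρ^(K+1)) = (1-2.29032)/(1-2.29032^5) = -1.2903/-62.0204 = 0.02080
P_K = P₀×ρ^K = 0.020805 × 2.29032^4 = 0.020805 × 27.5160 = 0.5725
Blocking probability = 57.25%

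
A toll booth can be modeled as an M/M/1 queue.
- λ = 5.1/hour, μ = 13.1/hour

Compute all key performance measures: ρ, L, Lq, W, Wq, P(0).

Step 1: ρ = λ/μ = 5.1/13.1 = 0.3893
Step 2: L = λ/(μ-λ) = 5.1/8.00 = 0.6375
Step 3: Lq = λ²/(μ(μ-λ)) = 26.01/(13.1×8.00) = 0.2482
Step 4: W = 1/(μ-λ) = 1/8.00 = 0.1250
Step 5: Wq = λ/(μ(μ-λ)) = 5.1/(13.1×8.00) = 0.04866
Step 6: P(0) = 1-ρ = 0.6107
Verify: L = λW = 5.1×0.1250 = 0.6375 ✔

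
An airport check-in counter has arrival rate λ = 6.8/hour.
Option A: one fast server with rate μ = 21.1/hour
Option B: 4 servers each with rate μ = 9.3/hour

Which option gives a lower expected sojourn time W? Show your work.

Option A: single server μ = 21.1 (M/M/1)
  ρ_A = 6.8/21.1 = 0.3223
  W_A = 1/(μ-λ) = 1/(21.1-6.8) = 1/14.30 = 0.06993

Option B: 4 servers μ = 9.3 (M/M/4)
  ρ_B = λ/(cμ) = 6.8/(4×9.3) = 0.1828
  Offered load a = λ/μ = cρ = 6.8/9.3 = 0.7312
  P₀ = [ Σₙ₌₀^3 aⁿ/n! + a^4/(4!(1-ρ)) ]⁻¹
  Σ = a^0/0! + a^1/1! + a^2/2! + a^3/3! = 1.0000 + 0.7312 + 0.2673 + 0.06515 = 2.0636
  a^4/(4!(1-ρ)) = 0.2858/(24 × 0.8172) = 0.01457
  P₀ = 1/(2.0636 + 0.01457) = 0.4812
  Lq = P₀·a^4·ρ / (4!(1-ρ)²) = 0.4812 × 0.2858 × 0.1828 / (24 × 0.6678) = 0.001569
  Wq_B = Lq/λ = 0.00156858/6.8 = 0.00023067
  W_B = Wq_B + 1/μ = 0.00023067 + 0.10753 = 0.1078

Since W_A = 0.06993 < W_B = 0.1078, Option A (single fast server) has the shorter time in system.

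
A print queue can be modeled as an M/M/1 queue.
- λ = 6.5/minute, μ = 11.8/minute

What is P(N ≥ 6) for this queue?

ρ = λ/μ = 6.5/11.8 = 0.55085
P(N ≥ n) = ρⁿ
P(N ≥ 6) = 0.55085^6
P(N ≥ 6) = 0.02794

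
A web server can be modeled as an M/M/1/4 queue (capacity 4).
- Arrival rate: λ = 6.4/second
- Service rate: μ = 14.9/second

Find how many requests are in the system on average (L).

ρ = λ/μ = 6.4/14.9 = 0.42953
P₀ = (1-ρ)/(1-ρ^(K+1)) = (1-0.42953)/(1-0.42953^5) = 0.57047/0.98538 = 0.5789
P_K = P₀×ρ^K = 0.5789 × 0.42953^4 = 0.5789 × 0.03404 = 0.01971
L = ρ[1 - (K+1)ρ^K + Kρ^(K+1)] / [(1-ρ)(1-ρ^(K+1))]
L = 0.42953 × (1 - 5×0.034039 + 4×0.014621) / ((1 - 0.42953) × (1 - 0.014621)) = 0.6788 requests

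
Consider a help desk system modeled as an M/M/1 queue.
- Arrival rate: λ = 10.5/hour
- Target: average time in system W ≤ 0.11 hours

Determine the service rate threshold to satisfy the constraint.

For M/M/1: W = 1/(μ-λ)
Need W ≤ 0.11, so 1/(μ-λ) ≤ 0.11
μ - λ ≥ 1/0.11 = 9.0909
μ ≥ 10.5 + 9.0909 = 19.5909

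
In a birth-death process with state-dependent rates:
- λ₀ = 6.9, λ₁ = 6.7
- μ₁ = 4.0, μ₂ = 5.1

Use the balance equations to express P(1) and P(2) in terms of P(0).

Balance equations:
State 0: λ₀P₀ = μ₁P₁ → P₁ = (λ₀/μ₁)P₀ = (6.9/4.0)P₀ = 1.7250P₀
State 1: P₂ = (λ₀λ₁)/(μ₁μ₂)P₀ = (6.9×6.7)/(4.0×5.1)P₀ = 2.2662P₀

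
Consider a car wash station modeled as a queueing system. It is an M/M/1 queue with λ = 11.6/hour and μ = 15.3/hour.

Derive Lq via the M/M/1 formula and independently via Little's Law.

Method 1 (direct): Lq = λ²/(μ(μ-λ)) = 134.56/(15.3 × 3.70) = 2.3770

Method 2 (Little's Law):
W = 1/(μ-λ) = 1/3.70 = 0.27027
Wq = W - 1/μ = 0.27027 - 0.065359 = 0.20491
Lq = λWq = 11.6 × 0.20491 = 2.3770 ✔ (matches Method 1)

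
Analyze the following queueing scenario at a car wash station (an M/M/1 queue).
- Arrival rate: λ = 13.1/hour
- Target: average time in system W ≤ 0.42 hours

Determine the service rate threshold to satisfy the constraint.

For M/M/1: W = 1/(μ-λ)
Need W ≤ 0.42, so 1/(μ-λ) ≤ 0.42
μ - λ ≥ 1/0.42 = 2.3810
μ ≥ 13.1 + 2.3810 = 15.4810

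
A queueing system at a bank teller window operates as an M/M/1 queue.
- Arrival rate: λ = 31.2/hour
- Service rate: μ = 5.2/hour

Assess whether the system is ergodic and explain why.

Stability requires ρ = λ/(cμ) < 1
ρ = 31.2/(1 × 5.2) = 31.2/5.20 = 6.0000
Since 6.0000 ≥ 1, the system is UNSTABLE.
Queue grows without bound. Need μ > λ = 31.2.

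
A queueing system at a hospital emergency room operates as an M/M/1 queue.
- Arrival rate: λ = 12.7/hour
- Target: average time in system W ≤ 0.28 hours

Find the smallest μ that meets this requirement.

For M/M/1: W = 1/(μ-λ)
Need W ≤ 0.28, so 1/(μ-λ) ≤ 0.28
μ - λ ≥ 1/0.28 = 3.5714
μ ≥ 12.7 + 3.5714 = 16.2714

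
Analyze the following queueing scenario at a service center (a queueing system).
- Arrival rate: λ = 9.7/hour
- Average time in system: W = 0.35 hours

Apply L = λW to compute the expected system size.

Little's Law: L = λW
L = 9.7 × 0.35 = 3.3950 customers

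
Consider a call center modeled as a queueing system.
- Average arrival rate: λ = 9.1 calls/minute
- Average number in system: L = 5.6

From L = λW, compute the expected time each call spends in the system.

Little's Law: L = λW, so W = L/λ
W = 5.6/9.1 = 0.6154 minutes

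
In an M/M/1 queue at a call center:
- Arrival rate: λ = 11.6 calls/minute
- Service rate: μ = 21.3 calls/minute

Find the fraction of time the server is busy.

Server utilization: ρ = λ/μ
ρ = 11.6/21.3 = 0.5446
The server is busy 54.46% of the time.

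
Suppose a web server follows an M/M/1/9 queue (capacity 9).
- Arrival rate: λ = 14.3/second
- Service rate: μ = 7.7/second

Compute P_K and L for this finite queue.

ρ = λ/μ = 14.3/7.7 = 1.85714
P₀ = (1-ρ)/(1-ρ^(K+1)) = (1-1.85714)/(1-1.85714^10) = -0.8571/-487.0299 = 0.001760
P_K = P₀×ρ^K = 0.001760 × 1.85714^9 = 0.001760 × 262.7857 = 0.4625
Blocking probability P_9 = 0.4625 (46.25%)
L = ρ[1 - (K+1)ρ^K + Kρ^(K+1)] / [(1-ρ)(1-ρ^(K+1))]
L = 1.85714 × (1 - 10×262.7857 + 9×488.0299) / ((1 - 1.85714) × (1 - 488.0299)) = 7.8539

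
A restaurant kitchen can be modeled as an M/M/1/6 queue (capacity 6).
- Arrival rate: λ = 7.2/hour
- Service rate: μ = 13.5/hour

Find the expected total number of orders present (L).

ρ = λ/μ = 7.2/13.5 = 0.53333
P₀ = (1-ρ)/(1-ρ^(K+1)) = (1-0.53333)/(1-0.53333^7) = 0.4667/0.9877 = 0.4725
P_K = P₀×ρ^K = 0.4725 × 0.53333^6 = 0.4725 × 0.02301 = 0.01087
L = ρ[1 - (K+1)ρ^K + Kρ^(K+1)] / [(1-ρ)(1-ρ^(K+1))]
L = 0.53333 × (1 - 7×0.02301 + 6×0.01227) / ((1 - 0.53333) × (1 - 0.01227)) = 1.0559 orders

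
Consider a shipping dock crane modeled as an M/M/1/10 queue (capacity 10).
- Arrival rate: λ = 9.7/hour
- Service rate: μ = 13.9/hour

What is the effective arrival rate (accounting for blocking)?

ρ = λ/μ = 9.7/13.9 = 0.69784
P₀ = (1-ρ)/(1-ρ^(K+1)) = (1-0.69784)/(1-0.69784^11) = 0.30216/0.98089 = 0.3080
P_K = P₀×ρ^K = 0.30805 × 0.69784^10 = 0.30805 × 0.027388 = 0.008437
λ_eff = λ(1-P_K) = 9.7 × (1 - 0.008437) = 9.7 × 0.991563 = 9.6182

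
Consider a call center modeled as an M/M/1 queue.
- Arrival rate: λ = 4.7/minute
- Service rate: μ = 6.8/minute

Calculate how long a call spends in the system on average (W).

First, compute utilization: ρ = λ/μ = 4.7/6.8 = 0.6912
For M/M/1: W = 1/(μ-λ)
W = 1/(6.8-4.7) = 1/2.10
W = 0.4762 minutes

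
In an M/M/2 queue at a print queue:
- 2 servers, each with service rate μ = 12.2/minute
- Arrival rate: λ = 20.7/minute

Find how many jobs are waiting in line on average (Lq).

Traffic intensity: ρ = λ/(cμ) = 20.7/(2×12.2) = 0.8484
Since ρ = 0.8484 < 1, system is stable.
Offered load a = λ/μ = cρ = 20.7/12.2 = 1.6967
P₀ = [ Σₙ₌₀^1 aⁿ/n! + a^2/(2!(1-ρ)) ]⁻¹
Σ = a^0/0! + a^1/1! = 1.0000 + 1.6967 = 2.6967
a^2/(2!(1-ρ)) = 2.8789/(2 × 0.15164) = 9.4925
P₀ = 1/(2.6967 + 9.4925) = 0.08204
Lq = P₀·a^2·ρ / (2!(1-ρ)²) = 0.08203991 × 2.878863 × 0.8483607 / (2 × 0.02299449) = 4.3569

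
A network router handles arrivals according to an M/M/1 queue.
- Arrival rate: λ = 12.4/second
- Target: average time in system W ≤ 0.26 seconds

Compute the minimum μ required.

For M/M/1: W = 1/(μ-λ)
Need W ≤ 0.26, so 1/(μ-λ) ≤ 0.26
μ - λ ≥ 1/0.26 = 3.8462
μ ≥ 12.4 + 3.8462 = 16.2462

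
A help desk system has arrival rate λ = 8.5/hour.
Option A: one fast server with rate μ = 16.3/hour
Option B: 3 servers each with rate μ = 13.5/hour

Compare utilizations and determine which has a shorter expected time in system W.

Option A: single server μ = 16.3 (M/M/1)
  ρ_A = 8.5/16.3 = 0.5215
  W_A = 1/(μ-λ) = 1/(16.3-8.5) = 1/7.80 = 0.1282

Option B: 3 servers μ = 13.5 (M/M/3)
  ρ_B = λ/(cμ) = 8.5/(3×13.5) = 0.2099
  Offered load a = λ/μ = cρ = 8.5/13.5 = 0.6296
  P₀ = [ Σₙ₌₀^2 aⁿ/n! + a^3/(3!(1-ρ)) ]⁻¹
  Σ = a^0/0! + a^1/1! + a^2/2! = 1.0000 + 0.6296 + 0.1982 = 1.8278
  a^3/(3!(1-ρ)) = 0.2496/(6 × 0.7901) = 0.05265
  P₀ = 1/(1.8278 + 0.05265) = 0.5318
  Lq = P₀·a^3·ρ / (3!(1-ρ)²) = 0.53177 × 0.24961 × 0.20988 / (6 × 0.62430) = 0.007437
  Wq_B = Lq/λ = 0.00743713/8.5 = 0.00087496
  W_B = Wq_B + 1/μ = 0.00087496 + 0.074074 = 0.07495

Since W_B = 0.07495 < W_A = 0.1282, Option B (multiple servers) has the shorter time in system.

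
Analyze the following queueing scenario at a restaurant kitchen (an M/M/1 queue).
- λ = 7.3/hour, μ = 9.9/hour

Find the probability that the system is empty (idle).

ρ = λ/μ = 7.3/9.9 = 0.7374
P(0) = 1 - ρ = 1 - 0.7374 = 0.2626
The server is idle 26.26% of the time.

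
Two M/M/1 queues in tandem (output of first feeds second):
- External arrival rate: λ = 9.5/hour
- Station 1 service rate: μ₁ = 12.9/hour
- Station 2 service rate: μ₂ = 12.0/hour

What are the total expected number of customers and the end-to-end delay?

By Jackson's theorem, each station behaves as independent M/M/1.
Station 1: ρ₁ = 9.5/12.9 = 0.7364, L₁ = ρ₁/(1-ρ₁) = λ/(μ₁-λ) = 9.5/3.40 = 2.7941
Station 2: ρ₂ = 9.5/12.0 = 0.7917, L₂ = ρ₂/(1-ρ₂) = λ/(μ₂-λ) = 9.5/2.50 = 3.8000
Total: L = L₁ + L₂ = 2.7941 + 3.8000 = 6.5941
W = L/λ = 6.5941/9.5 = 0.6941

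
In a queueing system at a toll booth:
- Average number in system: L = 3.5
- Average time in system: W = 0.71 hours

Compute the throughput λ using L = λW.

Little's Law: L = λW, so λ = L/W
λ = 3.5/0.71 = 4.9296 vehicles/hour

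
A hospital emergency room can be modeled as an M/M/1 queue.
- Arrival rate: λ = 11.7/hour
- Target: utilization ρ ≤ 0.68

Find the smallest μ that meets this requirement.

ρ = λ/μ, so μ = λ/ρ
μ ≥ 11.7/0.68 = 17.2059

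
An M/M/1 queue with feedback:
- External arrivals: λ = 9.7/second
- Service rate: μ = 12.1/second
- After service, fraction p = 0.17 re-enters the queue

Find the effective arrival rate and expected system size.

Effective arrival rate: λ_eff = λ/(1-p) = 9.7/(1-0.17) = 9.7/0.83 = 11.686747
ρ = λ_eff/μ = 11.686747/12.1 = 0.9658469
L = ρ/(1-ρ) = 0.9658469/(1-0.9658469) = 28.2799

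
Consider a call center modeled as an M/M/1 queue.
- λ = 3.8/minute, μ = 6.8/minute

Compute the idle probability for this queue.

ρ = λ/μ = 3.8/6.8 = 0.5588
P(0) = 1 - ρ = 1 - 0.5588 = 0.4412
The server is idle 44.12% of the time.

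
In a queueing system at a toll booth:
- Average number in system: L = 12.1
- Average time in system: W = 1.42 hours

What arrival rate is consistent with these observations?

Little's Law: L = λW, so λ = L/W
λ = 12.1/1.42 = 8.5211 vehicles/hour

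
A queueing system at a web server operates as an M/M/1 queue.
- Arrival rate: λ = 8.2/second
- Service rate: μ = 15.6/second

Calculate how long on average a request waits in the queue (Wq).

First, compute utilization: ρ = λ/μ = 8.2/15.6 = 0.5256
For M/M/1: Wq = λ/(μ(μ-λ))
Wq = 8.2/(15.6 × (15.6-8.2))
Wq = 8.2/(15.6 × 7.40)
Wq = 0.07103 seconds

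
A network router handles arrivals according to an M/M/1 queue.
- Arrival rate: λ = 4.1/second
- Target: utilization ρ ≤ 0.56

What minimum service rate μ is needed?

ρ = λ/μ, so μ = λ/ρ
μ ≥ 4.1/0.56 = 7.3214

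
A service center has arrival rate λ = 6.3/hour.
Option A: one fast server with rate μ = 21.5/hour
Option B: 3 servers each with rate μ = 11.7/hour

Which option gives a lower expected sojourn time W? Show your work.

Option A: single server μ = 21.5 (M/M/1)
  ρ_A = 6.3/21.5 = 0.2930
  W_A = 1/(μ-λ) = 1/(21.5-6.3) = 1/15.20 = 0.06579

Option B: 3 servers μ = 11.7 (M/M/3)
  ρ_B = λ/(cμ) = 6.3/(3×11.7) = 0.1795
  Offered load a = λ/μ = cρ = 6.3/11.7 = 0.5385
  P₀ = [ Σₙ₌₀^2 aⁿ/n! + a^3/(3!(1-ρ)) ]⁻¹
  Σ = a^0/0! + a^1/1! + a^2/2! = 1.0000 + 0.53846 + 0.14497 = 1.6834
  a^3/(3!(1-ρ)) = 0.1561/(6 × 0.8205) = 0.03171
  P₀ = 1/(1.68343 + 0.0317123) = 0.5830
  Lq = P₀·a^3·ρ / (3!(1-ρ)²) = 0.58304 × 0.15612 × 0.17949 / (6 × 0.67324) = 0.004045
  Wq_B = Lq/λ = 0.0040446/6.3 = 0.0006420
  W_B = Wq_B + 1/μ = 0.0006420 + 0.08547 = 0.08611

Since W_A = 0.06579 < W_B = 0.08611, Option A (single fast server) has the shorter time in system.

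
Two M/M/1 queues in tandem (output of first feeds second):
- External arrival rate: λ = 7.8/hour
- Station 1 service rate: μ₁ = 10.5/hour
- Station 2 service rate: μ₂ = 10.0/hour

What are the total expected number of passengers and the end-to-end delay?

By Jackson's theorem, each station behaves as independent M/M/1.
Station 1: ρ₁ = 7.8/10.5 = 0.7429, L₁ = ρ₁/(1-ρ₁) = λ/(μ₁-λ) = 7.8/2.70 = 2.88889
Station 2: ρ₂ = 7.8/10.0 = 0.7800, L₂ = ρ₂/(1-ρ₂) = λ/(μ₂-λ) = 7.8/2.20 = 3.54545
Total: L = L₁ + L₂ = 2.88889 + 3.54545 = 6.4343
W = L/λ = 6.4343/7.8 = 0.8249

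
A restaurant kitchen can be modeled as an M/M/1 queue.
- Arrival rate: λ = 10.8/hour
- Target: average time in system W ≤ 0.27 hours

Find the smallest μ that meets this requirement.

For M/M/1: W = 1/(μ-λ)
Need W ≤ 0.27, so 1/(μ-λ) ≤ 0.27
μ - λ ≥ 1/0.27 = 3.7037
μ ≥ 10.8 + 3.7037 = 14.5037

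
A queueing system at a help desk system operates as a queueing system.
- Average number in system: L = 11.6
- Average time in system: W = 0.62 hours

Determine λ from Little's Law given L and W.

Little's Law: L = λW, so λ = L/W
λ = 11.6/0.62 = 18.7097 tickets/hour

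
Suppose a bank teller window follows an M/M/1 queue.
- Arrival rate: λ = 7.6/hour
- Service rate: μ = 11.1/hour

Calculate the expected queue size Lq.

ρ = λ/μ = 7.6/11.1 = 0.6847
For M/M/1: Lq = λ²/(μ(μ-λ))
Lq = 57.76/(11.1 × 3.50)
Lq = 1.4867 transactions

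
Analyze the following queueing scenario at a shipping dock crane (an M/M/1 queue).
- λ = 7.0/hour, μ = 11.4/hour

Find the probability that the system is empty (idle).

ρ = λ/μ = 7.0/11.4 = 0.6140
P(0) = 1 - ρ = 1 - 0.6140 = 0.3860
The server is idle 38.60% of the time.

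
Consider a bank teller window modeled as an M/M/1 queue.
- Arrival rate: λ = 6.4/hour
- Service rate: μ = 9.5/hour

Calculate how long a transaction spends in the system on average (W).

First, compute utilization: ρ = λ/μ = 6.4/9.5 = 0.6737
For M/M/1: W = 1/(μ-λ)
W = 1/(9.5-6.4) = 1/3.10
W = 0.3226 hours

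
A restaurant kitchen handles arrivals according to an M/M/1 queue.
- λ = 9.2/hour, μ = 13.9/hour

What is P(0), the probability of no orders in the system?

ρ = λ/μ = 9.2/13.9 = 0.6619
P(0) = 1 - ρ = 1 - 0.6619 = 0.3381
The server is idle 33.81% of the time.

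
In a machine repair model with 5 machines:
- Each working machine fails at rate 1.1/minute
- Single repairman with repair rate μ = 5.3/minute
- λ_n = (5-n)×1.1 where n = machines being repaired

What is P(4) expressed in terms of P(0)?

P(4)/P(0) = ∏_{i=0}^{4-1} λ_i/μ_{i+1}
= (5-0)×1.1/5.3 × (5-1)×1.1/5.3 × (5-2)×1.1/5.3 × (5-3)×1.1/5.3
= 0.2227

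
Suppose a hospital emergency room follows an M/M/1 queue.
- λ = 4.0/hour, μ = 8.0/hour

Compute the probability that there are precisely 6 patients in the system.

ρ = λ/μ = 4.0/8.0 = 0.5000
P(n) = (1-ρ)ρⁿ
P(6) = (1-0.5000) × 0.5000^6
P(6) = 0.50000 × 0.015625
P(6) = 0.007812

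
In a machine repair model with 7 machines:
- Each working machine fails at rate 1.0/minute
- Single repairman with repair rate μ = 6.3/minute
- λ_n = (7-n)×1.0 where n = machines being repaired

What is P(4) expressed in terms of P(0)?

P(4)/P(0) = ∏_{i=0}^{4-1} λ_i/μ_{i+1}
= (7-0)×1.0/6.3 × (7-1)×1.0/6.3 × (7-2)×1.0/6.3 × (7-3)×1.0/6.3
= 0.5332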